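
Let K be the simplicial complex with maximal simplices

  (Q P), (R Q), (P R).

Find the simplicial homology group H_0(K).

K has 3 vertices, 3 edges.
rank ∂_0 = 0, rank ∂_1 = 2 ⇒ b_0 = 3 − 0 − 2 = 1; all invariant factors of ∂_1 are 1 so no torsion. So H_0 = Z.

H_0 ≅ Z.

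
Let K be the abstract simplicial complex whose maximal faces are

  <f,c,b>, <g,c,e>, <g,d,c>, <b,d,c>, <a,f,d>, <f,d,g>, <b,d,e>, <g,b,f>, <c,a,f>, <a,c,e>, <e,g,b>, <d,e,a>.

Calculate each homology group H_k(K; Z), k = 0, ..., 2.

H_0 ≅ Z,  H_1 ≅ Z/2,  H_2 = 0.

Fix the vertex order a < b < c < d < e < f < g and write every simplex with vertices in increasing order. Then dim K = 2 and the simplices of K are:

  0-simplices (7): a, b, c, d, e, f, g
  1-simplices (18): ac, ad, ae, af, bc, bd, be, bf, bg, cd, ce, cf, cg, de, df, dg, eg, fg
  2-simplices (12): ace, acf, ade, adf, bcd, bcf, bde, beg, bfg, cdg, ceg, dfg

Hence C_0 ≅ Z^7, C_1 ≅ Z^18, C_2 ≅ Z^12.

The boundary map ∂_1: C_1 → C_0 is given by ∂[p,q] = [q] − [p].
This gives a 7×18 integer matrix of rank 6; reducing to Smith normal form yields diagonal entries (1,1,1,1,1,1).

∂_2: C_2 → C_1 sends each 2-simplex [p,q,r] to [q,r] − [p,r] + [p,q]. For instance
  ∂bcd = cd − bd + bc,
  ∂ceg = eg − cg + ce.
As a 18×12 matrix over Z this has rank 12, with invariant factors (1,1,1,1,1,1,1,1,1,1,1,2).

From H_k ≅ ker(∂_k) / im(∂_{k+1}) we obtain:

  H_0: rank C_0 − rank ∂_1 = 7 − 6 = 1, and the invariant factors of ∂_1 are all 1, so H_0 = Z.
  H_1: rank ker ∂_1 − rank ∂_2 = (18 − 6) − 12 = 0, and ∂_2 has invariant factor 2 > 1, so H_1 = Z/2.
  H_2: rank ker ∂_2 − rank ∂_3 = (12 − 12) − 0 = 0, and there is no ∂_3, so H_2 = 0.

As a check, the Euler characteristic is 7 − 18 + 12 = 1, which agrees with 1 − 0 + 0 = 1.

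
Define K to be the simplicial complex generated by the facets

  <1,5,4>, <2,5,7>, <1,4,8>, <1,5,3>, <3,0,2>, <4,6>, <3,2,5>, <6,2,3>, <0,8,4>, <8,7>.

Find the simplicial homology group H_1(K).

Take the total order 0 < 1 < 2 < 3 < 4 < 5 < 6 < 7 < 8 on the vertex set. Then K (dimension 2) consists of the simplices:

  0-simplices (9): [0], [1], [2], [3], [4], [5], [6], [7], [8]
  1-simplices (19): [0,2], [0,3], [0,4], [0,8], [1,3], [1,4], [1,5], [1,8], [2,3], [2,5], [2,6], [2,7], [3,5], [3,6], [4,5], [4,6], [4,8], [5,7], [7,8]
  2-simplices (8): [0,2,3], [0,4,8], [1,3,5], [1,4,5], [1,4,8], [2,3,5], [2,3,6], [2,5,7]

Hence C_0 ≅ Z^9, C_1 ≅ Z^19, C_2 ≅ Z^8.

The boundary map ∂_1: C_1 → C_0 is given by ∂[p,q] = [q] − [p]. For instance
  ∂[1,4] = [4] − [1].
As a 9×19 matrix over Z this has rank 8, with invariant factors (1,1,1,1,1,1,1,1).

The boundary map ∂_2: C_2 → C_1 acts by ∂[p,q,r] = [q,r] − [p,r] + [p,q]. For instance
  ∂[2,3,5] = [3,5] − [2,5] + [2,3],
  ∂[0,2,3] = [2,3] − [0,3] + [0,2].
The 19×8 boundary matrix has rank 8 and Smith normal form diag(1,1,1,1,1,1,1,1).

Now H_k = ker ∂_k / im ∂_{k+1}, so:

  H_1: rank ker ∂_1 − rank ∂_2 = (19 − 8) − 8 = 3, and the invariant factors of ∂_2 are all 1, so H_1 ≅ Z^3.

H_1 ≅ Z^3.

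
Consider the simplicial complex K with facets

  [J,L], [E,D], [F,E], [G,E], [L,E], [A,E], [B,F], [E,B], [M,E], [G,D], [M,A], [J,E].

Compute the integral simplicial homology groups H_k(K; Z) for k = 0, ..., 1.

H_0 ≅ Z,  H_1 ≅ Z^4.

Take the total order A < B < D < E < F < G < J < L < M on the vertex set. Then K (dimension 1) consists of the simplices:

  0-simplices (9): A, B, D, E, F, G, J, L, M
  1-simplices (12): AE, AM, BE, BF, DE, DG, EF, EG, EJ, EL, EM, JL

so the chain groups are C_0 ≅ Z^9, C_1 ≅ Z^12.

The boundary map ∂_1: C_1 → C_0 is given by ∂[p,q] = [q] − [p].
As a 9×12 matrix over Z this has rank 8, with invariant factors (1,1,1,1,1,1,1,1).

Computing H_k = (kernel of ∂_k) / (image of ∂_{k+1}):

  H_0: rank C_0 − rank ∂_1 = 9 − 8 = 1, and the invariant factors of ∂_1 are all 1, so H_0 ≅ Z.
  H_1: rank ker ∂_1 − rank ∂_2 = (12 − 8) − 0 = 4, and there is no ∂_2, so H_1 ≅ Z^4.

As a check, the Euler characteristic is 9 − 12 = -3, which agrees with 1 − 4 = -3.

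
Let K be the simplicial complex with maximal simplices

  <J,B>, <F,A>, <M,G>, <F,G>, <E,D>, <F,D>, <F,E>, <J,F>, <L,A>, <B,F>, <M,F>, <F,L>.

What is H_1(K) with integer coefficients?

H_1 = Z^4.

Take the total order A < B < D < E < F < G < J < L < M on the vertex set. Then K (dimension 1) consists of the simplices:

  0-simplices (9): A, B, D, E, F, G, J, L, M
  1-simplices (12): AF, AL, BF, BJ, DE, DF, EF, FG, FJ, FL, FM, GM

Hence C_0 ≅ Z^9, C_1 ≅ Z^12.

∂_1: C_1 → C_0 maps an edge to its endpoints' difference, ∂[p,q] = q − p.
As a 9×12 matrix over Z this has rank 8, with invariant factors (1,1,1,1,1,1,1,1).

Computing H_k = (kernel of ∂_k) / (image of ∂_{k+1}):

  H_1: rank ker ∂_1 − rank ∂_2 = (12 − 8) − 0 = 4, and there is no ∂_2, so H_1 = Z^4.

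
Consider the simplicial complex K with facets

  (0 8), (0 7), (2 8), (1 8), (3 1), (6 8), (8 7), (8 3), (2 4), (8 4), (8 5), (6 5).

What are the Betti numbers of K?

b_0 = 1, b_1 = 4.

K has 9 vertices, 12 edges.
rank ∂_0 = 0, rank ∂_1 = 8 ⇒ b_0 = 9 − 0 − 8 = 1; all invariant factors of ∂_1 are 1 so no torsion. So H_0 = Z.
rank ∂_1 = 8, rank ∂_2 = 0 ⇒ b_1 = 12 − 8 − 0 = 4. So H_1 = Z^4.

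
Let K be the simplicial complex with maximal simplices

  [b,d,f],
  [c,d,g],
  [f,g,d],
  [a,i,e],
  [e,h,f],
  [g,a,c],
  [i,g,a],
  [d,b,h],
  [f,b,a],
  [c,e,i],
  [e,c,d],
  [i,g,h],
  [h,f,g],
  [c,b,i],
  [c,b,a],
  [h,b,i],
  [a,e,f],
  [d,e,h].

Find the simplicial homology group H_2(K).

H_2 ≅ 0.

Fix the vertex order a < b < c < d < e < f < g < h < i and write every simplex with vertices in increasing order. Then dim K = 2 and the simplices of K are:

  0-simplices (9): a, b, c, d, e, f, g, h, i
  1-simplices (27): ab, ac, ae, af, ag, ai, bc, bd, bf, bh, bi, cd, ce, cg, ci, de, df, dg, dh, ef, eh, ei, fg, fh, gh, gi, hi
  2-simplices (18): abc, abf, acg, aef, aei, agi, bci, bdf, bdh, bhi, cde, cdg, cei, deh, dfg, efh, fgh, ghi

so the chain groups are C_0 ≅ Z^9, C_1 ≅ Z^27, C_2 ≅ Z^18.

The boundary map ∂_1: C_1 → C_0 is given by ∂[p,q] = [q] − [p]. For instance
  ∂df = f − d.
The resulting 9×27 matrix has rank 8, and its Smith normal form has invariant factors (1,1,1,1,1,1,1,1).

∂_2: C_2 → C_1 sends each 2-simplex [p,q,r] to [q,r] − [p,r] + [p,q]. For instance
  ∂dfg = fg − dg + df,
  ∂cde = de − ce + cd.
This gives a 27×18 integer matrix of rank 18; reducing to Smith normal form yields diagonal entries (1,1,1,1,1,1,1,1,1,1,1,1,1,1,1,1,1,2).

Now H_k = ker ∂_k / im ∂_{k+1}, so:

  H_2: rank ker ∂_2 − rank ∂_3 = (18 − 18) − 0 = 0, and there is no ∂_3, so H_2 ≅ 0.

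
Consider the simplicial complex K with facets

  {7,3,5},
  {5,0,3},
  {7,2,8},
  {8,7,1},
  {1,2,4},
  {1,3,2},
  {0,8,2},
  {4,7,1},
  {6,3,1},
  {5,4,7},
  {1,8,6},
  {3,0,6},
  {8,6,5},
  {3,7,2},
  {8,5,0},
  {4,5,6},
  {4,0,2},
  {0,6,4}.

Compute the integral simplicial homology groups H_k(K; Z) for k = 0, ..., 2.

H_0 ≅ Z,  H_1 ≅ Z ⊕ Z/2,  H_2 = 0.

We work with the vertex ordering 0 < 1 < 2 < 3 < 4 < 5 < 6 < 7 < 8. The simplices of K, each written with vertices in increasing order, are:

  0-simplices (9): [0], [1], [2], [3], [4], [5], [6], [7], [8]
  1-simplices (27): (27 of them)
  2-simplices (18): [0,2,4], [0,2,8], [0,3,5], [0,3,6], [0,4,6], [0,5,8], [1,2,3], [1,2,4], [1,3,6], [1,4,7], [1,6,8], [1,7,8], [2,3,7], [2,7,8], [3,5,7], [4,5,6], [4,5,7], [5,6,8]

giving chain groups C_0 ≅ Z^9, C_1 ≅ Z^27, C_2 ≅ Z^18.

The boundary map ∂_1: C_1 → C_0 maps an edge to its endpoints' difference, ∂[p,q] = q − p. For instance
  ∂[3,6] = [6] − [3].
The 9×27 boundary matrix has rank 8 and Smith normal form diag(1,1,1,1,1,1,1,1).

The boundary map ∂_2: C_2 → C_1 acts by ∂[p,q,r] = [q,r] − [p,r] + [p,q]. For instance
  ∂[2,7,8] = [7,8] − [2,8] + [2,7],
  ∂[4,5,7] = [5,7] − [4,7] + [4,5].
The 27×18 boundary matrix has rank 18 and Smith normal form diag(1,1,1,1,1,1,1,1,1,1,1,1,1,1,1,1,1,2).

Now H_k = ker ∂_k / im ∂_{k+1}, so:

  H_0: rank C_0 − rank ∂_1 = 9 − 8 = 1, and the invariant factors of ∂_1 are all 1, so H_0 ≅ Z.
  H_1: rank ker ∂_1 − rank ∂_2 = (27 − 8) − 18 = 1, and ∂_2 has invariant factor 2 > 1, so H_1 ≅ Z ⊕ Z/2.
  H_2: rank ker ∂_2 − rank ∂_3 = (18 − 18) − 0 = 0, and there is no ∂_3, so H_2 ≅ 0.

(K is a triangulation of the Klein bottle.)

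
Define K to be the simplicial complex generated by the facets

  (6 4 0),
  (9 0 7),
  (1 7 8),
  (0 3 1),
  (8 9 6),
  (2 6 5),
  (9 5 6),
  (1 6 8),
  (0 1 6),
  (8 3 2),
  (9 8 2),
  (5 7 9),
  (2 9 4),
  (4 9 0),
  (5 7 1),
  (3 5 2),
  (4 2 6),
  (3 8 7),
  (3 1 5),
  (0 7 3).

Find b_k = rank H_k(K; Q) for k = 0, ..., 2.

Fix the vertex order 0 < 1 < 2 < 3 < 4 < 5 < 6 < 7 < 8 < 9 and write every simplex with vertices in increasing order. Then dim K = 2 and the simplices of K are:

  0-simplices (10): [0], [1], [2], [3], [4], [5], [6], [7], [8], [9]
  1-simplices (30): (30 of them)
  2-simplices (20): (20 of them)

Hence C_0 ≅ Z^10, C_1 ≅ Z^30, C_2 ≅ Z^20.

Boundary ∂_1: C_1 → C_0 maps an edge to its endpoints' difference, ∂[p,q] = q − p. For instance
  ∂[1,5] = [5] − [1].
As a 10×30 matrix over Z this has rank 9, with invariant factors (1,1,1,1,1,1,1,1,1).

The boundary map ∂_2: C_2 → C_1 acts by ∂[p,q,r] = [q,r] − [p,r] + [p,q]. For instance
  ∂[2,4,9] = [4,9] − [2,9] + [2,4],
  ∂[1,7,8] = [7,8] − [1,8] + [1,7].
This gives a 30×20 integer matrix of rank 20; reducing to Smith normal form yields diagonal entries (1,1,1,1,1,1,1,1,1,1,1,1,1,1,1,1,1,1,1,2).

Reading off H_k = ker ∂_k / im ∂_{k+1}:

  H_0: rank C_0 − rank ∂_1 = 10 − 9 = 1, and the invariant factors of ∂_1 are all 1, so H_0 = Z.
  H_1: rank ker ∂_1 − rank ∂_2 = (30 − 9) − 20 = 1, and ∂_2 has invariant factor 2 > 1, so H_1 = Z ⊕ Z/2Z.
  H_2: rank ker ∂_2 − rank ∂_3 = (20 − 20) − 0 = 0, and there is no ∂_3, so H_2 = 0.

Hence the Betti numbers are b_0 = 1, b_1 = 1, b_2 = 0.

b_0 = 1, b_1 = 1, b_2 = 0.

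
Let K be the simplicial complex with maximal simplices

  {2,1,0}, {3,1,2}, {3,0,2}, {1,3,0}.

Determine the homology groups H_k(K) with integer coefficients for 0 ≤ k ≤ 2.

H_0 ≅ Z,  H_1 = 0,  H_2 ≅ Z.

Fix the vertex order 0 < 1 < 2 < 3 and write every simplex with vertices in increasing order. Then dim K = 2 and the simplices of K are:

  0-simplices (4): [0], [1], [2], [3]
  1-simplices (6): [0,1], [0,2], [0,3], [1,2], [1,3], [2,3]
  2-simplices (4): [0,1,2], [0,1,3], [0,2,3], [1,2,3]

so the chain groups are C_0 ≅ Z^4, C_1 ≅ Z^6, C_2 ≅ Z^4.

Boundary ∂_1: C_1 → C_0 maps an edge to its endpoints' difference, ∂[p,q] = q − p. For instance
  ∂[0,1] = [1] − [0].
The 4×6 boundary matrix has rank 3 and Smith normal form diag(1,1,1).

Boundary ∂_2: C_2 → C_1 maps a triangle to the signed sum of its edges. For instance
  ∂[0,2,3] = [2,3] − [0,3] + [0,2],
  ∂[0,1,2] = [1,2] − [0,2] + [0,1].
The 6×4 boundary matrix has rank 3 and Smith normal form diag(1,1,1).

Computing H_k = (kernel of ∂_k) / (image of ∂_{k+1}):

  H_0: rank C_0 − rank ∂_1 = 4 − 3 = 1, and the invariant factors of ∂_1 are all 1, so H_0 ≅ Z.
  H_1: rank ker ∂_1 − rank ∂_2 = (6 − 3) − 3 = 0, and the invariant factors of ∂_2 are all 1, so H_1 ≅ 0.
  H_2: rank ker ∂_2 − rank ∂_3 = (4 − 3) − 0 = 1, and there is no ∂_3, so H_2 ≅ Z.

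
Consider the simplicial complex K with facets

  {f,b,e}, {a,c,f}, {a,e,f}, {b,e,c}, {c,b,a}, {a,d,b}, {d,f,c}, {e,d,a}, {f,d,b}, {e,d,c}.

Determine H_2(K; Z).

Take the total order a < b < c < d < e < f on the vertex set. Then K (dimension 2) consists of the simplices:

  0-simplices (6): a, b, c, d, e, f
  1-simplices (15): ab, ac, ad, ae, af, bc, bd, be, bf, cd, ce, cf, de, df, ef
  2-simplices (10): abc, abd, acf, ade, aef, bce, bdf, bef, cde, cdf

Hence C_0 ≅ Z^6, C_1 ≅ Z^15, C_2 ≅ Z^10.

∂_1: C_1 → C_0 maps an edge to its endpoints' difference, ∂[p,q] = q − p.
The 6×15 boundary matrix has rank 5 and Smith normal form diag(1,1,1,1,1).

The boundary map ∂_2: C_2 → C_1 sends each 2-simplex [p,q,r] to [q,r] − [p,r] + [p,q]. For instance
  ∂bdf = df − bf + bd,
  ∂bef = ef − bf + be.
As a 15×10 matrix over Z this has rank 10, with invariant factors (1,1,1,1,1,1,1,1,1,2).

Computing H_k = (kernel of ∂_k) / (image of ∂_{k+1}):

  H_2: rank ker ∂_2 − rank ∂_3 = (10 − 10) − 0 = 0, and there is no ∂_3, so H_2 ≅ 0.

H_2 = 0.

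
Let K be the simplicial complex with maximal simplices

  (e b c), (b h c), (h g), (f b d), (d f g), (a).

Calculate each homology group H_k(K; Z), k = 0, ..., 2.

H_0 ≅ Z^2,  H_1 ≅ Z,  H_2 = 0.

K has 8 vertices, 11 edges, 4 triangles.
rank ∂_0 = 0, rank ∂_1 = 6 ⇒ b_0 = 8 − 0 − 6 = 2; all invariant factors of ∂_1 are 1 so no torsion. So H_0 = Z^2.
rank ∂_1 = 6, rank ∂_2 = 4 ⇒ b_1 = 11 − 6 − 4 = 1; all invariant factors of ∂_2 are 1 so no torsion. So H_1 = Z.
rank ∂_2 = 4, rank ∂_3 = 0 ⇒ b_2 = 4 − 4 − 0 = 0. So H_2 = 0.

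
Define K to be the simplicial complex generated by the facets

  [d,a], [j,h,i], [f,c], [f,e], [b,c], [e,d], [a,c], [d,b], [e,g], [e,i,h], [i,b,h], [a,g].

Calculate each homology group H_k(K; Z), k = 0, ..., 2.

Take the total order a < b < c < d < e < f < g < h < i < j on the vertex set. Then K (dimension 2) consists of the simplices:

  0-simplices (10): a, b, c, d, e, f, g, h, i, j
  1-simplices (16): ac, ad, ag, bc, bd, bh, bi, cf, de, ef, eg, eh, ei, hi, hj, ij
  2-simplices (3): bhi, ehi, hij

giving chain groups C_0 ≅ Z^10, C_1 ≅ Z^16, C_2 ≅ Z^3.

Boundary ∂_1: C_1 → C_0 is given by ∂[p,q] = [q] − [p].
The 10×16 boundary matrix has rank 9 and Smith normal form diag(1,1,1,1,1,1,1,1,1).

Boundary ∂_2: C_2 → C_1 acts by ∂[p,q,r] = [q,r] − [p,r] + [p,q]. For instance
  ∂ehi = hi − ei + eh,
  ∂bhi = hi − bi + bh.
The 16×3 boundary matrix has rank 3 and Smith normal form diag(1,1,1).

Computing H_k = (kernel of ∂_k) / (image of ∂_{k+1}):

  H_0: rank C_0 − rank ∂_1 = 10 − 9 = 1, and the invariant factors of ∂_1 are all 1, so H_0 ≅ Z.
  H_1: rank ker ∂_1 − rank ∂_2 = (16 − 9) − 3 = 4, and the invariant factors of ∂_2 are all 1, so H_1 ≅ Z^4.
  H_2: rank ker ∂_2 − rank ∂_3 = (3 − 3) − 0 = 0, and there is no ∂_3, so H_2 ≅ 0.

As a check, the Euler characteristic is 10 − 16 + 3 = -3, which agrees with 1 − 4 + 0 = -3.

H_0 = Z,  H_1 = Z^4,  H_2 = 0.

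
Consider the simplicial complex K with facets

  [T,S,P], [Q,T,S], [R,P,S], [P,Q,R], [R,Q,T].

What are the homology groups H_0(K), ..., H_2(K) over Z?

H_0 = Z,  H_1 = Z,  H_2 = 0.

We work with the vertex ordering P < Q < R < S < T. The simplices of K, each written with vertices in increasing order, are:

  0-simplices (5): P, Q, R, S, T
  1-simplices (10): PQ, PR, PS, PT, QR, QS, QT, RS, RT, ST
  2-simplices (5): PQR, PRS, PST, QRT, QST

giving chain groups C_0 ≅ Z^5, C_1 ≅ Z^10, C_2 ≅ Z^5.

The boundary map ∂_1: C_1 → C_0 maps an edge to its endpoints' difference, ∂[p,q] = q − p.
The resulting 5×10 matrix has rank 4, and its Smith normal form has invariant factors (1,1,1,1).

Boundary ∂_2: C_2 → C_1 acts by ∂[p,q,r] = [q,r] − [p,r] + [p,q]. For instance
  ∂PQR = QR − PR + PQ,
  ∂PRS = RS − PS + PR.
The resulting 10×5 matrix has rank 5, and its Smith normal form has invariant factors (1,1,1,1,1).

Computing H_k = (kernel of ∂_k) / (image of ∂_{k+1}):

  H_0: rank C_0 − rank ∂_1 = 5 − 4 = 1, and the invariant factors of ∂_1 are all 1, so H_0 = Z.
  H_1: rank ker ∂_1 − rank ∂_2 = (10 − 4) − 5 = 1, and the invariant factors of ∂_2 are all 1, so H_1 = Z.
  H_2: rank ker ∂_2 − rank ∂_3 = (5 − 5) − 0 = 0, and there is no ∂_3, so H_2 = 0.

(K is a triangulation of the Möbius band.)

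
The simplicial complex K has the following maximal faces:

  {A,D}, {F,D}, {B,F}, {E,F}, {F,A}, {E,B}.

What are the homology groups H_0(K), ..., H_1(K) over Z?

H_0 = Z,  H_1 = Z^2.

Fix the vertex order A < B < D < E < F and write every simplex with vertices in increasing order. Then dim K = 1 and the simplices of K are:

  0-simplices (5): A, B, D, E, F
  1-simplices (6): AD, AF, BE, BF, DF, EF

giving chain groups C_0 ≅ Z^5, C_1 ≅ Z^6.

The boundary map ∂_1: C_1 → C_0 is given by ∂[p,q] = [q] − [p]. For instance
  ∂DF = F − D.
As a 5×6 matrix over Z this has rank 4, with invariant factors (1,1,1,1).

Now H_k = ker ∂_k / im ∂_{k+1}, so:

  H_0: rank C_0 − rank ∂_1 = 5 − 4 = 1, and the invariant factors of ∂_1 are all 1, so H_0 ≅ Z.
  H_1: rank ker ∂_1 − rank ∂_2 = (6 − 4) − 0 = 2, and there is no ∂_2, so H_1 ≅ Z^2.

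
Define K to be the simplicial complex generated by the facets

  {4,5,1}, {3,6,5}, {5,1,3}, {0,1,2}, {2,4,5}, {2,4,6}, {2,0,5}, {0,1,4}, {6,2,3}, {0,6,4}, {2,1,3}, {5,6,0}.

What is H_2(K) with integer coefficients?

H_2 ≅ 0.

Fix the vertex order 0 < 1 < 2 < 3 < 4 < 5 < 6 and write every simplex with vertices in increasing order. Then dim K = 2 and the simplices of K are:

  0-simplices (7): [0], [1], [2], [3], [4], [5], [6]
  1-simplices (18): [0,1], [0,2], [0,4], [0,5], [0,6], [1,2], [1,3], [1,4], [1,5], [2,3], [2,4], [2,5], [2,6], [3,5], [3,6], [4,5], [4,6], [5,6]
  2-simplices (12): [0,1,2], [0,1,4], [0,2,5], [0,4,6], [0,5,6], [1,2,3], [1,3,5], [1,4,5], [2,3,6], [2,4,5], [2,4,6], [3,5,6]

giving chain groups C_0 ≅ Z^7, C_1 ≅ Z^18, C_2 ≅ Z^12.

Boundary ∂_1: C_1 → C_0 is given by ∂[p,q] = [q] − [p].
As a 7×18 matrix over Z this has rank 6, with invariant factors (1,1,1,1,1,1).

Boundary ∂_2: C_2 → C_1 acts by ∂[p,q,r] = [q,r] − [p,r] + [p,q]. For instance
  ∂[2,3,6] = [3,6] − [2,6] + [2,3],
  ∂[2,4,6] = [4,6] − [2,6] + [2,4].
This gives a 18×12 integer matrix of rank 12; reducing to Smith normal form yields diagonal entries (1,1,1,1,1,1,1,1,1,1,1,2).

Reading off H_k = ker ∂_k / im ∂_{k+1}:

  H_2: rank ker ∂_2 − rank ∂_3 = (12 − 12) − 0 = 0, and there is no ∂_3, so H_2 ≅ 0.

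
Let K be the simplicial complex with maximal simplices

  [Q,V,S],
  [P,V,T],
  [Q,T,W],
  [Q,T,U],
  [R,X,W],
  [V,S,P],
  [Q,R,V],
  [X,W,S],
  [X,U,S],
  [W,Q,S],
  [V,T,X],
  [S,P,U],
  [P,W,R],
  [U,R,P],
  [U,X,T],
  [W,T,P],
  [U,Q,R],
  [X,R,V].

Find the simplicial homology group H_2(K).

K has 9 vertices, 27 edges, 18 triangles.
rank ∂_2 = 17, rank ∂_3 = 0 ⇒ b_2 = 18 − 17 − 0 = 1. So H_2 = Z.

H_2 = Z.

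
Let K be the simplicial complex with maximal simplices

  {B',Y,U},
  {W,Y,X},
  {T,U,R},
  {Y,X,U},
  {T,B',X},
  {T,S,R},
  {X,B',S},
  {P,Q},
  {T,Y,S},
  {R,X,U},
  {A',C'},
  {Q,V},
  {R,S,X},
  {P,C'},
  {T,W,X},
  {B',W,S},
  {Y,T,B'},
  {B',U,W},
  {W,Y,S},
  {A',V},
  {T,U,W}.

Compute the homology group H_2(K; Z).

H_2 ≅ Z.

Take the total order P < Q < R < S < T < U < V < W < X < Y < A' < B' < C' on the vertex set. Then K (dimension 2) consists of the simplices:

  0-simplices (13): [P], [Q], [R], [S], [T], [U], [V], [W], [X], [Y], [A'], [B'], [C']
  1-simplices (29): (29 of them)
  2-simplices (16): [R,S,T], [R,S,X], [R,T,U], [R,U,X], [S,T,Y], [S,W,Y], [S,W,B'], [S,X,B'], [T,U,W], [T,W,X], [T,X,B'], [T,Y,B'], [U,W,B'], [U,X,Y], [U,Y,B'], [W,X,Y]

so the chain groups are C_0 ≅ Z^13, C_1 ≅ Z^29, C_2 ≅ Z^16.

∂_1: C_1 → C_0 is given by ∂[p,q] = [q] − [p]. For instance
  ∂[X,Y] = [Y] − [X].
As a 13×29 matrix over Z this has rank 11, with invariant factors (1,1,1,1,1,1,1,1,1,1,1).

The boundary map ∂_2: C_2 → C_1 acts by ∂[p,q,r] = [q,r] − [p,r] + [p,q]. For instance
  ∂[S,W,Y] = [W,Y] − [S,Y] + [S,W],
  ∂[T,X,B'] = [X,B'] − [T,B'] + [T,X].
The 29×16 boundary matrix has rank 15 and Smith normal form diag(1,1,1,1,1,1,1,1,1,1,1,1,1,1,1).

Computing H_k = (kernel of ∂_k) / (image of ∂_{k+1}):

  H_2: rank ker ∂_2 − rank ∂_3 = (16 − 15) − 0 = 1, and there is no ∂_3, so H_2 = Z.

(K is a triangulation of the disjoint union of the torus T^2 and the circle S^1.)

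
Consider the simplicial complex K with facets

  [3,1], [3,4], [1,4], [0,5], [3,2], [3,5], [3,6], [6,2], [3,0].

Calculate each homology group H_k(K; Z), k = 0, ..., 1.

H_0 ≅ Z,  H_1 ≅ Z^3.

Order the vertices as 0 < 1 < 2 < 3 < 4 < 5 < 6. Listing each simplex with vertices in this order, K has dimension 1 with simplices:

  0-simplices (7): [0], [1], [2], [3], [4], [5], [6]
  1-simplices (9): [0,3], [0,5], [1,3], [1,4], [2,3], [2,6], [3,4], [3,5], [3,6]

Hence C_0 ≅ Z^7, C_1 ≅ Z^9.

∂_1: C_1 → C_0 maps an edge to its endpoints' difference, ∂[p,q] = q − p. For instance
  ∂[1,4] = [4] − [1].
As a 7×9 matrix over Z this has rank 6, with invariant factors (1,1,1,1,1,1).

Now H_k = ker ∂_k / im ∂_{k+1}, so:

  H_0: rank C_0 − rank ∂_1 = 7 − 6 = 1, and the invariant factors of ∂_1 are all 1, so H_0 ≅ Z.
  H_1: rank ker ∂_1 − rank ∂_2 = (9 − 6) − 0 = 3, and there is no ∂_2, so H_1 ≅ Z^3.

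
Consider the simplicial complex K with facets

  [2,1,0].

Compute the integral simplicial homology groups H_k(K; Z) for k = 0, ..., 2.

H_0 ≅ Z,  H_1 = 0,  H_2 = 0.

Order the vertices as 0 < 1 < 2. Listing each simplex with vertices in this order, K has dimension 2 with simplices:

  0-simplices (3): [0], [1], [2]
  1-simplices (3): [0,1], [0,2], [1,2]
  2-simplices (1): [0,1,2]

Hence C_0 ≅ Z^3, C_1 ≅ Z^3, C_2 ≅ Z^1.

∂_1: C_1 → C_0 maps an edge to its endpoints' difference, ∂[p,q] = q − p. For instance
  ∂[0,2] = [2] − [0].
The 3×3 boundary matrix has rank 2 and Smith normal form diag(1,1).

Boundary ∂_2: C_2 → C_1 acts by ∂[p,q,r] = [q,r] − [p,r] + [p,q]. For instance
  ∂[0,1,2] = [1,2] − [0,2] + [0,1].
The resulting 3×1 matrix has rank 1, and its Smith normal form has invariant factors (1).

Computing H_k = (kernel of ∂_k) / (image of ∂_{k+1}):

  H_0: rank C_0 − rank ∂_1 = 3 − 2 = 1, and the invariant factors of ∂_1 are all 1, so H_0 ≅ Z.
  H_1: rank ker ∂_1 − rank ∂_2 = (3 − 2) − 1 = 0, and the invariant factors of ∂_2 are all 1, so H_1 ≅ 0.
  H_2: rank ker ∂_2 − rank ∂_3 = (1 − 1) − 0 = 0, and there is no ∂_3, so H_2 ≅ 0.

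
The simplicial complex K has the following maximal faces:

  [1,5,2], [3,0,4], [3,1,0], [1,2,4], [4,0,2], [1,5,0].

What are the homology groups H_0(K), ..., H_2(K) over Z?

Order the vertices as 0 < 1 < 2 < 3 < 4 < 5. Listing each simplex with vertices in this order, K has dimension 2 with simplices:

  0-simplices (6): [0], [1], [2], [3], [4], [5]
  1-simplices (12): [0,1], [0,2], [0,3], [0,4], [0,5], [1,2], [1,3], [1,4], [1,5], [2,4], [2,5], [3,4]
  2-simplices (6): [0,1,3], [0,1,5], [0,2,4], [0,3,4], [1,2,4], [1,2,5]

so the chain groups are C_0 ≅ Z^6, C_1 ≅ Z^12, C_2 ≅ Z^6.

The boundary map ∂_1: C_1 → C_0 is given by ∂[p,q] = [q] − [p]. For instance
  ∂[1,2] = [2] − [1].
As a 6×12 matrix over Z this has rank 5, with invariant factors (1,1,1,1,1).

Boundary ∂_2: C_2 → C_1 maps a triangle to the signed sum of its edges. For instance
  ∂[0,2,4] = [2,4] − [0,4] + [0,2],
  ∂[0,1,3] = [1,3] − [0,3] + [0,1].
This gives a 12×6 integer matrix of rank 6; reducing to Smith normal form yields diagonal entries (1,1,1,1,1,1).

Now H_k = ker ∂_k / im ∂_{k+1}, so:

  H_0: rank C_0 − rank ∂_1 = 6 − 5 = 1, and the invariant factors of ∂_1 are all 1, so H_0 = Z.
  H_1: rank ker ∂_1 − rank ∂_2 = (12 − 5) − 6 = 1, and the invariant factors of ∂_2 are all 1, so H_1 = Z.
  H_2: rank ker ∂_2 − rank ∂_3 = (6 − 6) − 0 = 0, and there is no ∂_3, so H_2 = 0.

As a check, the Euler characteristic is 6 − 12 + 6 = 0, which agrees with 1 − 1 + 0 = 0.

H_0 ≅ Z,  H_1 ≅ Z,  H_2 = 0.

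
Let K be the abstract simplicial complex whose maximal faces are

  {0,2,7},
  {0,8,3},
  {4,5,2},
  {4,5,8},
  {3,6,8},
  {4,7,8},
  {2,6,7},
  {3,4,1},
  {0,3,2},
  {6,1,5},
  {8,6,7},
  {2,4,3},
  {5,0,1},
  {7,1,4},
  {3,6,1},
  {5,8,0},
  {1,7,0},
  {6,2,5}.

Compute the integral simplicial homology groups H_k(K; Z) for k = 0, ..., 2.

We work with the vertex ordering 0 < 1 < 2 < 3 < 4 < 5 < 6 < 7 < 8. The simplices of K, each written with vertices in increasing order, are:

  0-simplices (9): [0], [1], [2], [3], [4], [5], [6], [7], [8]
  1-simplices (27): (27 of them)
  2-simplices (18): [0,1,5], [0,1,7], [0,2,3], [0,2,7], [0,3,8], [0,5,8], [1,3,4], [1,3,6], [1,4,7], [1,5,6], [2,3,4], [2,4,5], [2,5,6], [2,6,7], [3,6,8], [4,5,8], [4,7,8], [6,7,8]

so the chain groups are C_0 ≅ Z^9, C_1 ≅ Z^27, C_2 ≅ Z^18.

The boundary map ∂_1: C_1 → C_0 maps an edge to its endpoints' difference, ∂[p,q] = q − p. For instance
  ∂[0,8] = [8] − [0].
The 9×27 boundary matrix has rank 8 and Smith normal form diag(1,1,1,1,1,1,1,1).

∂_2: C_2 → C_1 acts by ∂[p,q,r] = [q,r] − [p,r] + [p,q]. For instance
  ∂[1,3,6] = [3,6] − [1,6] + [1,3],
  ∂[0,5,8] = [5,8] − [0,8] + [0,5].
The resulting 27×18 matrix has rank 17, and its Smith normal form has invariant factors (1,1,1,1,1,1,1,1,1,1,1,1,1,1,1,1,1).

Reading off H_k = ker ∂_k / im ∂_{k+1}:

  H_0: rank C_0 − rank ∂_1 = 9 − 8 = 1, and the invariant factors of ∂_1 are all 1, so H_0 ≅ Z.
  H_1: rank ker ∂_1 − rank ∂_2 = (27 − 8) − 17 = 2, and the invariant factors of ∂_2 are all 1, so H_1 ≅ Z^2.
  H_2: rank ker ∂_2 − rank ∂_3 = (18 − 17) − 0 = 1, and there is no ∂_3, so H_2 ≅ Z.

As a check, the Euler characteristic is 9 − 27 + 18 = 0, which agrees with 1 − 2 + 1 = 0.

H_0 ≅ Z,  H_1 ≅ Z^2,  H_2 ≅ Z.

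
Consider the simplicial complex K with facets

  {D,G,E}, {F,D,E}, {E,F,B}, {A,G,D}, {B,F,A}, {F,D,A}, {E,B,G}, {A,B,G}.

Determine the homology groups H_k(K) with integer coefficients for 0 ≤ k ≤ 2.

H_0 ≅ Z,  H_1 = 0,  H_2 ≅ Z.

Take the total order A < B < D < E < F < G on the vertex set. Then K (dimension 2) consists of the simplices:

  0-simplices (6): A, B, D, E, F, G
  1-simplices (12): AB, AD, AF, AG, BE, BF, BG, DE, DF, DG, EF, EG
  2-simplices (8): ABF, ABG, ADF, ADG, BEF, BEG, DEF, DEG

Hence C_0 ≅ Z^6, C_1 ≅ Z^12, C_2 ≅ Z^8.

Boundary ∂_1: C_1 → C_0 maps an edge to its endpoints' difference, ∂[p,q] = q − p.
As a 6×12 matrix over Z this has rank 5, with invariant factors (1,1,1,1,1).

Boundary ∂_2: C_2 → C_1 acts by ∂[p,q,r] = [q,r] − [p,r] + [p,q]. For instance
  ∂ABF = BF − AF + AB,
  ∂BEG = EG − BG + BE.
This gives a 12×8 integer matrix of rank 7; reducing to Smith normal form yields diagonal entries (1,1,1,1,1,1,1).

From H_k ≅ ker(∂_k) / im(∂_{k+1}) we obtain:

  H_0: rank C_0 − rank ∂_1 = 6 − 5 = 1, and the invariant factors of ∂_1 are all 1, so H_0 ≅ Z.
  H_1: rank ker ∂_1 − rank ∂_2 = (12 − 5) − 7 = 0, and the invariant factors of ∂_2 are all 1, so H_1 ≅ 0.
  H_2: rank ker ∂_2 − rank ∂_3 = (8 − 7) − 0 = 1, and there is no ∂_3, so H_2 ≅ Z.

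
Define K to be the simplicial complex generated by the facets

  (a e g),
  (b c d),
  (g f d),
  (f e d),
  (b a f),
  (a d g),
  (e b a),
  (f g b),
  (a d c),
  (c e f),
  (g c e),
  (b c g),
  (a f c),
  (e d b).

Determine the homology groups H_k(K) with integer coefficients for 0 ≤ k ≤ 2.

Take the total order a < b < c < d < e < f < g on the vertex set. Then K (dimension 2) consists of the simplices:

  0-simplices (7): a, b, c, d, e, f, g
  1-simplices (21): ab, ac, ad, ae, af, ag, bc, bd, be, bf, bg, cd, ce, cf, cg, de, df, dg, ef, eg, fg
  2-simplices (14): abe, abf, acd, acf, adg, aeg, bcd, bcg, bde, bfg, cef, ceg, def, dfg

Hence C_0 ≅ Z^7, C_1 ≅ Z^21, C_2 ≅ Z^14.

The boundary map ∂_1: C_1 → C_0 sends each edge [p,q] (with p < q) to q − p.
This gives a 7×21 integer matrix of rank 6; reducing to Smith normal form yields diagonal entries (1,1,1,1,1,1).

∂_2: C_2 → C_1 maps a triangle to the signed sum of its edges. For instance
  ∂abe = be − ae + ab,
  ∂bcd = cd − bd + bc.
This gives a 21×14 integer matrix of rank 13; reducing to Smith normal form yields diagonal entries (1,1,1,1,1,1,1,1,1,1,1,1,1).

Now H_k = ker ∂_k / im ∂_{k+1}, so:

  H_0: rank C_0 − rank ∂_1 = 7 − 6 = 1, and the invariant factors of ∂_1 are all 1, so H_0 = Z.
  H_1: rank ker ∂_1 − rank ∂_2 = (21 − 6) − 13 = 2, and the invariant factors of ∂_2 are all 1, so H_1 = Z^2.
  H_2: rank ker ∂_2 − rank ∂_3 = (14 − 13) − 0 = 1, and there is no ∂_3, so H_2 = Z.

(K is a triangulation of the torus T^2.)

H_0 = Z,  H_1 = Z^2,  H_2 = Z.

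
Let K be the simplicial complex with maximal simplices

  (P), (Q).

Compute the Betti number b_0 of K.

K has 2 vertices.
rank ∂_0 = 0, rank ∂_1 = 0 ⇒ b_0 = 2 − 0 − 0 = 2. So H_0 ≅ Z^2.

b_0 = 2.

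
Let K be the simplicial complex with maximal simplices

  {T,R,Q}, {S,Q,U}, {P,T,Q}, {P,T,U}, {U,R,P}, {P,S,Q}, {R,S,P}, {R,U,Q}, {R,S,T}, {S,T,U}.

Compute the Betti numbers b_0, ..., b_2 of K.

b_0 = 1, b_1 = 0, b_2 = 0.

K has 6 vertices, 15 edges, 10 triangles.
rank ∂_0 = 0, rank ∂_1 = 5 ⇒ b_0 = 6 − 0 − 5 = 1; all invariant factors of ∂_1 are 1 so no torsion. So H_0 ≅ Z.
rank ∂_1 = 5, rank ∂_2 = 10 ⇒ b_1 = 15 − 5 − 10 = 0; ∂_2 has invariant factor(s) [2] giving torsion. So H_1 ≅ Z/2.
rank ∂_2 = 10, rank ∂_3 = 0 ⇒ b_2 = 10 − 10 − 0 = 0. So H_2 ≅ 0.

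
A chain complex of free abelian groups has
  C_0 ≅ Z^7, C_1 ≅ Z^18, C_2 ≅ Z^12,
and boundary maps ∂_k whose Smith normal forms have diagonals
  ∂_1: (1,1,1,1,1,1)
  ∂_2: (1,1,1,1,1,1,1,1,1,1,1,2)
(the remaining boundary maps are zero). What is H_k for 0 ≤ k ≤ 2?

H_0: b_0 = 7 − 0 − 6 = 1; torsion from ∂_1 factors > 1: none. So H_0 = Z.
H_1: b_1 = 18 − 6 − 12 = 0; torsion from ∂_2 factors > 1: [2]. So H_1 = Z/2.
H_2: b_2 = 12 − 12 − 0 = 0; torsion from ∂_3 factors > 1: none. So H_2 = 0.

H_0 = Z,  H_1 = Z/2,  H_2 = 0.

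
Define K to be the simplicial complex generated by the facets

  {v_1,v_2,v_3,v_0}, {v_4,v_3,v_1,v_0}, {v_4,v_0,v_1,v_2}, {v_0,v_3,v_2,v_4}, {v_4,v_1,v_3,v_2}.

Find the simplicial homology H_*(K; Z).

Order the vertices as v_0 < v_1 < v_2 < v_3 < v_4. Listing each simplex with vertices in this order, K has dimension 3 with simplices:

  0-simplices (5): [v_0], [v_1], [v_2], [v_3], [v_4]
  1-simplices (10): [v_0,v_1], [v_0,v_2], [v_0,v_3], [v_0,v_4], [v_1,v_2], [v_1,v_3], [v_1,v_4], [v_2,v_3], [v_2,v_4], [v_3,v_4]
  2-simplices (10): [v_0,v_1,v_2], [v_0,v_1,v_3], [v_0,v_1,v_4], [v_0,v_2,v_3], [v_0,v_2,v_4], [v_0,v_3,v_4], [v_1,v_2,v_3], [v_1,v_2,v_4], [v_1,v_3,v_4], [v_2,v_3,v_4]
  3-simplices (5): [v_0,v_1,v_2,v_3], [v_0,v_1,v_2,v_4], [v_0,v_1,v_3,v_4], [v_0,v_2,v_3,v_4], [v_1,v_2,v_3,v_4]

giving chain groups C_0 ≅ Z^5, C_1 ≅ Z^10, C_2 ≅ Z^10, C_3 ≅ Z^5.

∂_1: C_1 → C_0 is given by ∂[p,q] = [q] − [p]. For instance
  ∂[v_1,v_4] = [v_4] − [v_1].
The 5×10 boundary matrix has rank 4 and Smith normal form diag(1,1,1,1).

The boundary map ∂_2: C_2 → C_1 maps a triangle to the signed sum of its edges. For instance
  ∂[v_0,v_2,v_3] = [v_2,v_3] − [v_0,v_3] + [v_0,v_2],
  ∂[v_1,v_3,v_4] = [v_3,v_4] − [v_1,v_4] + [v_1,v_3].
As a 10×10 matrix over Z this has rank 6, with invariant factors (1,1,1,1,1,1).

Boundary ∂_3: C_3 → C_2 sends each 3-simplex σ to the alternating sum Σ_i (−1)^i (σ with its i-th vertex removed). For instance
  ∂[v_0,v_1,v_2,v_4] = [v_1,v_2,v_4] − [v_0,v_2,v_4] + [v_0,v_1,v_4] − [v_0,v_1,v_2],
  ∂[v_0,v_1,v_3,v_4] = [v_1,v_3,v_4] − [v_0,v_3,v_4] + [v_0,v_1,v_4] − [v_0,v_1,v_3].
The 10×5 boundary matrix has rank 4 and Smith normal form diag(1,1,1,1).

From H_k ≅ ker(∂_k) / im(∂_{k+1}) we obtain:

  H_0: rank C_0 − rank ∂_1 = 5 − 4 = 1, and the invariant factors of ∂_1 are all 1, so H_0 ≅ Z.
  H_1: rank ker ∂_1 − rank ∂_2 = (10 − 4) − 6 = 0, and the invariant factors of ∂_2 are all 1, so H_1 ≅ 0.
  H_2: rank ker ∂_2 − rank ∂_3 = (10 − 6) − 4 = 0, and the invariant factors of ∂_3 are all 1, so H_2 ≅ 0.
  H_3: rank ker ∂_3 − rank ∂_4 = (5 − 4) − 0 = 1, and there is no ∂_4, so H_3 ≅ Z.

H_0 = Z,  H_1 = 0,  H_2 = 0,  H_3 = Z.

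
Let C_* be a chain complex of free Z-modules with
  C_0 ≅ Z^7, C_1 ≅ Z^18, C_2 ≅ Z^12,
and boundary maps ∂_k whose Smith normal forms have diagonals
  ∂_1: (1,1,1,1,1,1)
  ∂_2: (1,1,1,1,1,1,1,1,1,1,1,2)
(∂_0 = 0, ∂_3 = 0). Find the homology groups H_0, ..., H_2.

H_0 ≅ Z,  H_1 ≅ Z/2,  H_2 = 0.

H_0: b_0 = 7 − 0 − 6 = 1; torsion from ∂_1 factors > 1: none. So H_0 ≅ Z.
H_1: b_1 = 18 − 6 − 12 = 0; torsion from ∂_2 factors > 1: [2]. So H_1 ≅ Z/2.
H_2: b_2 = 12 − 12 − 0 = 0; torsion from ∂_3 factors > 1: none. So H_2 ≅ 0.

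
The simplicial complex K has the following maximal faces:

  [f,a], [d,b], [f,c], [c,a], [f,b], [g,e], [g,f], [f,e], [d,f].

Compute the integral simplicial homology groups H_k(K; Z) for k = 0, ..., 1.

We work with the vertex ordering a < b < c < d < e < f < g. The simplices of K, each written with vertices in increasing order, are:

  0-simplices (7): a, b, c, d, e, f, g
  1-simplices (9): ac, af, bd, bf, cf, df, ef, eg, fg

giving chain groups C_0 ≅ Z^7, C_1 ≅ Z^9.

The boundary map ∂_1: C_1 → C_0 is given by ∂[p,q] = [q] − [p].
This gives a 7×9 integer matrix of rank 6; reducing to Smith normal form yields diagonal entries (1,1,1,1,1,1).

Reading off H_k = ker ∂_k / im ∂_{k+1}:

  H_0: rank C_0 − rank ∂_1 = 7 − 6 = 1, and the invariant factors of ∂_1 are all 1, so H_0 ≅ Z.
  H_1: rank ker ∂_1 − rank ∂_2 = (9 − 6) − 0 = 3, and there is no ∂_2, so H_1 ≅ Z^3.

(K is a triangulation of a wedge of 3 circles.)

H_0 ≅ Z,  H_1 ≅ Z^3.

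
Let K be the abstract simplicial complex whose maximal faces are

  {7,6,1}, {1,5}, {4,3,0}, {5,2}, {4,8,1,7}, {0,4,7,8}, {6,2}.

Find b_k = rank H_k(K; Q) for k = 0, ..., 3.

b_0 = 1, b_1 = 1, b_2 = 0, b_3 = 0.

Take the total order 0 < 1 < 2 < 3 < 4 < 5 < 6 < 7 < 8 on the vertex set. Then K (dimension 3) consists of the simplices:

  0-simplices (9): [0], [1], [2], [3], [4], [5], [6], [7], [8]
  1-simplices (16): [0,3], [0,4], [0,7], [0,8], [1,4], [1,5], [1,6], [1,7], [1,8], [2,5], [2,6], [3,4], [4,7], [4,8], [6,7], [7,8]
  2-simplices (9): [0,3,4], [0,4,7], [0,4,8], [0,7,8], [1,4,7], [1,4,8], [1,6,7], [1,7,8], [4,7,8]
  3-simplices (2): [0,4,7,8], [1,4,7,8]

giving chain groups C_0 ≅ Z^9, C_1 ≅ Z^16, C_2 ≅ Z^9, C_3 ≅ Z^2.

Boundary ∂_1: C_1 → C_0 maps an edge to its endpoints' difference, ∂[p,q] = q − p. For instance
  ∂[1,7] = [7] − [1].
This gives a 9×16 integer matrix of rank 8; reducing to Smith normal form yields diagonal entries (1,1,1,1,1,1,1,1).

The boundary map ∂_2: C_2 → C_1 maps a triangle to the signed sum of its edges. For instance
  ∂[0,4,7] = [4,7] − [0,7] + [0,4],
  ∂[4,7,8] = [7,8] − [4,8] + [4,7].
This gives a 16×9 integer matrix of rank 7; reducing to Smith normal form yields diagonal entries (1,1,1,1,1,1,1).

Boundary ∂_3: C_3 → C_2 sends each 3-simplex σ to the alternating sum Σ_i (−1)^i (σ with its i-th vertex removed). For instance
  ∂[1,4,7,8] = [4,7,8] − [1,7,8] + [1,4,8] − [1,4,7],
  ∂[0,4,7,8] = [4,7,8] − [0,7,8] + [0,4,8] − [0,4,7].
The resulting 9×2 matrix has rank 2, and its Smith normal form has invariant factors (1,1).

From H_k ≅ ker(∂_k) / im(∂_{k+1}) we obtain:

  H_0: rank C_0 − rank ∂_1 = 9 − 8 = 1, and the invariant factors of ∂_1 are all 1, so H_0 = Z.
  H_1: rank ker ∂_1 − rank ∂_2 = (16 − 8) − 7 = 1, and the invariant factors of ∂_2 are all 1, so H_1 = Z.
  H_2: rank ker ∂_2 − rank ∂_3 = (9 − 7) − 2 = 0, and the invariant factors of ∂_3 are all 1, so H_2 = 0.
  H_3: rank ker ∂_3 − rank ∂_4 = (2 − 2) − 0 = 0, and there is no ∂_4, so H_3 = 0.

Hence the Betti numbers are b_0 = 1, b_1 = 1, b_2 = 0, b_3 = 0.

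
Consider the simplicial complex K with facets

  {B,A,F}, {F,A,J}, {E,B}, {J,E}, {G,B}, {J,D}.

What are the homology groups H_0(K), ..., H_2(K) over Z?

H_0 ≅ Z,  H_1 ≅ Z,  H_2 = 0.

Take the total order A < B < D < E < F < G < J on the vertex set. Then K (dimension 2) consists of the simplices:

  0-simplices (7): A, B, D, E, F, G, J
  1-simplices (9): AB, AF, AJ, BE, BF, BG, DJ, EJ, FJ
  2-simplices (2): ABF, AFJ

Hence C_0 ≅ Z^7, C_1 ≅ Z^9, C_2 ≅ Z^2.

The boundary map ∂_1: C_1 → C_0 maps an edge to its endpoints' difference, ∂[p,q] = q − p. For instance
  ∂AB = B − A.
The resulting 7×9 matrix has rank 6, and its Smith normal form has invariant factors (1,1,1,1,1,1).

∂_2: C_2 → C_1 sends each 2-simplex [p,q,r] to [q,r] − [p,r] + [p,q]. For instance
  ∂AFJ = FJ − AJ + AF,
  ∂ABF = BF − AF + AB.
As a 9×2 matrix over Z this has rank 2, with invariant factors (1,1).

Reading off H_k = ker ∂_k / im ∂_{k+1}:

  H_0: rank C_0 − rank ∂_1 = 7 − 6 = 1, and the invariant factors of ∂_1 are all 1, so H_0 = Z.
  H_1: rank ker ∂_1 − rank ∂_2 = (9 − 6) − 2 = 1, and the invariant factors of ∂_2 are all 1, so H_1 = Z.
  H_2: rank ker ∂_2 − rank ∂_3 = (2 − 2) − 0 = 0, and there is no ∂_3, so H_2 = 0.

As a check, the Euler characteristic is 7 − 9 + 2 = 0, which agrees with 1 − 1 + 0 = 0.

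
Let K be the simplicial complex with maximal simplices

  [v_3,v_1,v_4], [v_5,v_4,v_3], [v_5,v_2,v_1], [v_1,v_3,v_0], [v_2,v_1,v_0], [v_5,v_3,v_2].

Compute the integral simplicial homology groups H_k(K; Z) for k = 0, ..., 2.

H_0 = Z,  H_1 = Z,  H_2 = 0.

We work with the vertex ordering v_0 < v_1 < v_2 < v_3 < v_4 < v_5. The simplices of K, each written with vertices in increasing order, are:

  0-simplices (6): [v_0], [v_1], [v_2], [v_3], [v_4], [v_5]
  1-simplices (12): [v_0,v_1], [v_0,v_2], [v_0,v_3], [v_1,v_2], [v_1,v_3], [v_1,v_4], [v_1,v_5], [v_2,v_3], [v_2,v_5], [v_3,v_4], [v_3,v_5], [v_4,v_5]
  2-simplices (6): [v_0,v_1,v_2], [v_0,v_1,v_3], [v_1,v_2,v_5], [v_1,v_3,v_4], [v_2,v_3,v_5], [v_3,v_4,v_5]

Hence C_0 ≅ Z^6, C_1 ≅ Z^12, C_2 ≅ Z^6.

∂_1: C_1 → C_0 sends each edge [p,q] (with p < q) to q − p. For instance
  ∂[v_2,v_5] = [v_5] − [v_2].
This gives a 6×12 integer matrix of rank 5; reducing to Smith normal form yields diagonal entries (1,1,1,1,1).

The boundary map ∂_2: C_2 → C_1 maps a triangle to the signed sum of its edges. For instance
  ∂[v_3,v_4,v_5] = [v_4,v_5] − [v_3,v_5] + [v_3,v_4],
  ∂[v_1,v_2,v_5] = [v_2,v_5] − [v_1,v_5] + [v_1,v_2].
The 12×6 boundary matrix has rank 6 and Smith normal form diag(1,1,1,1,1,1).

Computing H_k = (kernel of ∂_k) / (image of ∂_{k+1}):

  H_0: rank C_0 − rank ∂_1 = 6 − 5 = 1, and the invariant factors of ∂_1 are all 1, so H_0 ≅ Z.
  H_1: rank ker ∂_1 − rank ∂_2 = (12 − 5) − 6 = 1, and the invariant factors of ∂_2 are all 1, so H_1 ≅ Z.
  H_2: rank ker ∂_2 − rank ∂_3 = (6 − 6) − 0 = 0, and there is no ∂_3, so H_2 ≅ 0.

As a check, the Euler characteristic is 6 − 12 + 6 = 0, which agrees with 1 − 1 + 0 = 0.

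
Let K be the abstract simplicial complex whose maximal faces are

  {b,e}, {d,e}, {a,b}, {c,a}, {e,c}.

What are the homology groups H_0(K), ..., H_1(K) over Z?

H_0 = Z,  H_1 = Z.

Fix the vertex order a < b < c < d < e and write every simplex with vertices in increasing order. Then dim K = 1 and the simplices of K are:

  0-simplices (5): a, b, c, d, e
  1-simplices (5): ab, ac, be, ce, de

Hence C_0 ≅ Z^5, C_1 ≅ Z^5.

The boundary map ∂_1: C_1 → C_0 is given by ∂[p,q] = [q] − [p].
As a 5×5 matrix over Z this has rank 4, with invariant factors (1,1,1,1).

Computing H_k = (kernel of ∂_k) / (image of ∂_{k+1}):

  H_0: rank C_0 − rank ∂_1 = 5 − 4 = 1, and the invariant factors of ∂_1 are all 1, so H_0 ≅ Z.
  H_1: rank ker ∂_1 − rank ∂_2 = (5 − 4) − 0 = 1, and there is no ∂_2, so H_1 ≅ Z.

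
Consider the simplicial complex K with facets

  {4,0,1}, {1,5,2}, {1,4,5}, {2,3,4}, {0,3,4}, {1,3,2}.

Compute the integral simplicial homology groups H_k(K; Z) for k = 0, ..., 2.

H_0 = Z,  H_1 = Z,  H_2 = 0.

We work with the vertex ordering 0 < 1 < 2 < 3 < 4 < 5. The simplices of K, each written with vertices in increasing order, are:

  0-simplices (6): [0], [1], [2], [3], [4], [5]
  1-simplices (12): [0,1], [0,3], [0,4], [1,2], [1,3], [1,4], [1,5], [2,3], [2,4], [2,5], [3,4], [4,5]
  2-simplices (6): [0,1,4], [0,3,4], [1,2,3], [1,2,5], [1,4,5], [2,3,4]

Hence C_0 ≅ Z^6, C_1 ≅ Z^12, C_2 ≅ Z^6.

Boundary ∂_1: C_1 → C_0 is given by ∂[p,q] = [q] − [p]. For instance
  ∂[3,4] = [4] − [3].
As a 6×12 matrix over Z this has rank 5, with invariant factors (1,1,1,1,1).

∂_2: C_2 → C_1 sends each 2-simplex [p,q,r] to [q,r] − [p,r] + [p,q]. For instance
  ∂[0,3,4] = [3,4] − [0,4] + [0,3],
  ∂[1,2,5] = [2,5] − [1,5] + [1,2].
This gives a 12×6 integer matrix of rank 6; reducing to Smith normal form yields diagonal entries (1,1,1,1,1,1).

From H_k ≅ ker(∂_k) / im(∂_{k+1}) we obtain:

  H_0: rank C_0 − rank ∂_1 = 6 − 5 = 1, and the invariant factors of ∂_1 are all 1, so H_0 ≅ Z.
  H_1: rank ker ∂_1 − rank ∂_2 = (12 − 5) − 6 = 1, and the invariant factors of ∂_2 are all 1, so H_1 ≅ Z.
  H_2: rank ker ∂_2 − rank ∂_3 = (6 − 6) − 0 = 0, and there is no ∂_3, so H_2 ≅ 0.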